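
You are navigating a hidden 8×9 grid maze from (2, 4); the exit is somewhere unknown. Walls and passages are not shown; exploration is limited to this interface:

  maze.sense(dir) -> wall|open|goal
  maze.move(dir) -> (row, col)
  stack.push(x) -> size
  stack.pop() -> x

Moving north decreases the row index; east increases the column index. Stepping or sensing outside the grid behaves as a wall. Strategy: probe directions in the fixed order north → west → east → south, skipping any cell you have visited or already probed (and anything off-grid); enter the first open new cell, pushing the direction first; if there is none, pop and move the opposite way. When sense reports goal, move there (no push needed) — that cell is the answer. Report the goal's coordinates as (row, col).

[in] maze.sense north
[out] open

[in] stack.push north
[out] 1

[in] maze.move north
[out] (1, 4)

[in] maze.sense north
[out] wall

[in] maze.sense west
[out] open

[in] stack.push west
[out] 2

[in] maze.move west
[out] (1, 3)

[in] maze.sense north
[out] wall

[in] maze.sense west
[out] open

[in] stack.push west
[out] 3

[in] maze.move west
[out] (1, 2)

[in] maze.sense north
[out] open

[in] stack.push north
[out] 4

[in] maze.move north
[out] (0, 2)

[in] maze.sense west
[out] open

[in] stack.push west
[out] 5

[in] maze.move west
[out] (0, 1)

[in] maze.sense west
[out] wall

[in] maze.sense south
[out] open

[in] stack.push south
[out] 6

[in] maze.move south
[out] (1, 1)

[in] maze.sense west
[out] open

[in] stack.push west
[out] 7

[in] maze.move west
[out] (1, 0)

[in] maze.sense south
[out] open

[in] stack.push south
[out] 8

[in] maze.move south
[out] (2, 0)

[in] maze.sense east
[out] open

[in] stack.push east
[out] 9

[in] maze.move east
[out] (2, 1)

[in] maze.sense east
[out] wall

[in] maze.sense south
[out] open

[in] stack.push south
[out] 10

[in] maze.move south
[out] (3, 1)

[in] maze.sense west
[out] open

[in] stack.push west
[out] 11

[in] maze.move west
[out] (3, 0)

[in] maze.sense south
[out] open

[in] stack.push south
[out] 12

[in] maze.move south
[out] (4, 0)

[in] maze.sense east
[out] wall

[in] maze.sense south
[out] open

[in] stack.push south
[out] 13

[in] maze.move south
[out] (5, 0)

[in] maze.sense east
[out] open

[in] stack.push east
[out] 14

[in] maze.move east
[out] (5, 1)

[in] maze.sense east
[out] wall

[in] maze.sense south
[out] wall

[in] stack.pop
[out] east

[in] maze.move west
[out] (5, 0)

[in] maze.sense south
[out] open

[in] stack.push south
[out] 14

[in] maze.move south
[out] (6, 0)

[in] maze.sense south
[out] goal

[in] maze.move south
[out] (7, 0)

Answer: (7, 0)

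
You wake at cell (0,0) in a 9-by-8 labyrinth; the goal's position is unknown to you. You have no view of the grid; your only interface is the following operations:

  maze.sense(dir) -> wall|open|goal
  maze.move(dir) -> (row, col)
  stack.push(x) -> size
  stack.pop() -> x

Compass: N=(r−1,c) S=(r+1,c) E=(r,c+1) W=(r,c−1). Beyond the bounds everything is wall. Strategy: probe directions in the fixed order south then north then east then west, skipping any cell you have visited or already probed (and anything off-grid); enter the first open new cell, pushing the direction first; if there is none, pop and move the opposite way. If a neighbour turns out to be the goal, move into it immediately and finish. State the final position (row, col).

> sense dir='south'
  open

> push x='south'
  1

> move dir='south'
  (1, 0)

> sense dir='south'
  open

> push x='south'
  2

> move dir='south'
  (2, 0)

> sense dir='south'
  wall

> sense dir='east'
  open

> push x='east'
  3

> move dir='east'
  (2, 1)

> sense dir='south'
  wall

> sense dir='north'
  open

> push x='north'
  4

> move dir='north'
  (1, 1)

> sense dir='north'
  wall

> sense dir='east'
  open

> push x='east'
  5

> move dir='east'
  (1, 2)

> sense dir='south'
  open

> push x='south'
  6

> move dir='south'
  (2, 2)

> sense dir='south'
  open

> push x='south'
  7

> move dir='south'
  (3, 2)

> sense dir='south'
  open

> push x='south'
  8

> move dir='south'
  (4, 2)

> sense dir='south'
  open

> push x='south'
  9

> move dir='south'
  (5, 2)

> sense dir='south'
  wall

> sense dir='east'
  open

> push x='east'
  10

> move dir='east'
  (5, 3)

> sense dir='south'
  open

> push x='south'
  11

> move dir='south'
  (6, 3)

> sense dir='south'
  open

> push x='south'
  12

> move dir='south'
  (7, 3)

> sense dir='south'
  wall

> sense dir='east'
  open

> push x='east'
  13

> move dir='east'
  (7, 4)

> sense dir='south'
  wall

> sense dir='north'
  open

> push x='north'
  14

> move dir='north'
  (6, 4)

> sense dir='north'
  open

> push x='north'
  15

> move dir='north'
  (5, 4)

> sense dir='north'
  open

> push x='north'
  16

> move dir='north'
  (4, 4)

> sense dir='north'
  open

> push x='north'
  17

> move dir='north'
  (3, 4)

> sense dir='north'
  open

> push x='north'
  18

> move dir='north'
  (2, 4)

> sense dir='north'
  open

> push x='north'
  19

> move dir='north'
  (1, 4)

> sense dir='north'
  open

> push x='north'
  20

> move dir='north'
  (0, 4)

> sense dir='east'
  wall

> sense dir='west'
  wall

> pop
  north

> move dir='south'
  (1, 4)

> sense dir='east'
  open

> push x='east'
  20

> move dir='east'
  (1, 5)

> sense dir='south'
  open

> push x='south'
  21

> move dir='south'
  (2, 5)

> sense dir='south'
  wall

> sense dir='east'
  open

> push x='east'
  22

> move dir='east'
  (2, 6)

> sense dir='south'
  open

> push x='south'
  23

> move dir='south'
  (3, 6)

> sense dir='south'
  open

> push x='south'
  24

> move dir='south'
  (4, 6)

> sense dir='south'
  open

> push x='south'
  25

> move dir='south'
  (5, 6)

> sense dir='south'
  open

> push x='south'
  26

> move dir='south'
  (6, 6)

> sense dir='south'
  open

> push x='south'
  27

> move dir='south'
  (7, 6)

> sense dir='south'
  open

> push x='south'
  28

> move dir='south'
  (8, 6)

> sense dir='east'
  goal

> move dir='east'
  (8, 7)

Answer: (8, 7)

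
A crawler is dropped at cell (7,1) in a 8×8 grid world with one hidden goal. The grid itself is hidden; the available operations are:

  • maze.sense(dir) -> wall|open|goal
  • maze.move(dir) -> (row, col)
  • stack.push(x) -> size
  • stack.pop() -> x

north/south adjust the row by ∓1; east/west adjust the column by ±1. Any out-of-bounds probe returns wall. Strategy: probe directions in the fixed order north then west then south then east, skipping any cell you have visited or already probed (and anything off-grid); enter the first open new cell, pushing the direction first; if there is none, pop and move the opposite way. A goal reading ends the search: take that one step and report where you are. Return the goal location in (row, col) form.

-- maze.sense(dir=north) -> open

-- stack.push(x=north) -> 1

-- maze.move(dir=north) -> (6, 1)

-- maze.sense(dir=north) -> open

-- stack.push(x=north) -> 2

-- maze.move(dir=north) -> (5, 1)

-- maze.sense(dir=north) -> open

-- stack.push(x=north) -> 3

-- maze.move(dir=north) -> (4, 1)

-- maze.sense(dir=north) -> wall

-- maze.sense(dir=west) -> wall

-- maze.sense(dir=east) -> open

-- stack.push(x=east) -> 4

-- maze.move(dir=east) -> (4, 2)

-- maze.sense(dir=north) -> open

-- stack.push(x=north) -> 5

-- maze.move(dir=north) -> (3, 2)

-- maze.sense(dir=north) -> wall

-- maze.sense(dir=east) -> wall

-- stack.pop() -> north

-- maze.move(dir=south) -> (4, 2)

-- maze.sense(dir=south) -> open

-- stack.push(x=south) -> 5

-- maze.move(dir=south) -> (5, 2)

-- maze.sense(dir=south) -> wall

-- maze.sense(dir=east) -> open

-- stack.push(x=east) -> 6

-- maze.move(dir=east) -> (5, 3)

-- maze.sense(dir=north) -> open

-- stack.push(x=north) -> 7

-- maze.move(dir=north) -> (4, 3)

-- maze.sense(dir=east) -> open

-- stack.push(x=east) -> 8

-- maze.move(dir=east) -> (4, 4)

-- maze.sense(dir=north) -> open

-- stack.push(x=north) -> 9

-- maze.move(dir=north) -> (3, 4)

-- maze.sense(dir=north) -> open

-- stack.push(x=north) -> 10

-- maze.move(dir=north) -> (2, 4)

-- maze.sense(dir=north) -> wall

-- maze.sense(dir=west) -> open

-- stack.push(x=west) -> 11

-- maze.move(dir=west) -> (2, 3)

-- maze.sense(dir=north) -> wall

-- stack.pop() -> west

-- maze.move(dir=east) -> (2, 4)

-- maze.sense(dir=east) -> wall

-- stack.pop() -> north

-- maze.move(dir=south) -> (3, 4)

-- maze.sense(dir=east) -> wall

-- stack.pop() -> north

-- maze.move(dir=south) -> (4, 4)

-- maze.sense(dir=south) -> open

-- stack.push(x=south) -> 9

-- maze.move(dir=south) -> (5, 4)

-- maze.sense(dir=south) -> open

-- stack.push(x=south) -> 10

-- maze.move(dir=south) -> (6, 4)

-- maze.sense(dir=west) -> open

-- stack.push(x=west) -> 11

-- maze.move(dir=west) -> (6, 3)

-- maze.sense(dir=south) -> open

-- stack.push(x=south) -> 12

-- maze.move(dir=south) -> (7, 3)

-- maze.sense(dir=west) -> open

-- stack.push(x=west) -> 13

-- maze.move(dir=west) -> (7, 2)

-- stack.pop() -> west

-- maze.move(dir=east) -> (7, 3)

-- maze.sense(dir=east) -> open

-- stack.push(x=east) -> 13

-- maze.move(dir=east) -> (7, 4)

-- maze.sense(dir=east) -> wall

-- stack.pop() -> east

-- maze.move(dir=west) -> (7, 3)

-- stack.pop() -> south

-- maze.move(dir=north) -> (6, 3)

-- stack.pop() -> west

-- maze.move(dir=east) -> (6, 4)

-- maze.sense(dir=east) -> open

-- stack.push(x=east) -> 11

-- maze.move(dir=east) -> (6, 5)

-- maze.sense(dir=north) -> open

-- stack.push(x=north) -> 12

-- maze.move(dir=north) -> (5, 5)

-- maze.sense(dir=north) -> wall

-- maze.sense(dir=east) -> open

-- stack.push(x=east) -> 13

-- maze.move(dir=east) -> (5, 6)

-- maze.sense(dir=north) -> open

-- stack.push(x=north) -> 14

-- maze.move(dir=north) -> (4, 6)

-- maze.sense(dir=north) -> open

-- stack.push(x=north) -> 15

-- maze.move(dir=north) -> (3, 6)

-- maze.sense(dir=north) -> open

-- stack.push(x=north) -> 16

-- maze.move(dir=north) -> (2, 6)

-- maze.sense(dir=north) -> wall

-- maze.sense(dir=east) -> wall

-- stack.pop() -> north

-- maze.move(dir=south) -> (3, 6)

-- maze.sense(dir=east) -> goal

-- maze.move(dir=east) -> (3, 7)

Answer: (3, 7)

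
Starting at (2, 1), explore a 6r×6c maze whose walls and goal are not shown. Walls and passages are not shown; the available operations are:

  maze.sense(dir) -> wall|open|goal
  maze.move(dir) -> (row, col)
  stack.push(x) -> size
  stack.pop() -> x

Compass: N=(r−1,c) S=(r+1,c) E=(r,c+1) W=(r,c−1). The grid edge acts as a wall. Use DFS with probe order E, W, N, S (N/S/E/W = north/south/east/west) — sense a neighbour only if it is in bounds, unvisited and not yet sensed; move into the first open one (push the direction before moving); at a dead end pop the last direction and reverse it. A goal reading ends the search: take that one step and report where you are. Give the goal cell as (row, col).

-> maze.sense(dir='east')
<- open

-> stack.push(x='east')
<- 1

-> maze.move(dir='east')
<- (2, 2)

-> maze.sense(dir='east')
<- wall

-> maze.sense(dir='north')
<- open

-> stack.push(x='north')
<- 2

-> maze.move(dir='north')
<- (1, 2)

-> maze.sense(dir='east')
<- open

-> stack.push(x='east')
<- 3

-> maze.move(dir='east')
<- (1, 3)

-> maze.sense(dir='east')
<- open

-> stack.push(x='east')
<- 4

-> maze.move(dir='east')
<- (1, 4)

-> maze.sense(dir='east')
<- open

-> stack.push(x='east')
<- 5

-> maze.move(dir='east')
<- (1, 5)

-> maze.sense(dir='north')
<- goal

-> maze.move(dir='north')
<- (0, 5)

Answer: (0, 5)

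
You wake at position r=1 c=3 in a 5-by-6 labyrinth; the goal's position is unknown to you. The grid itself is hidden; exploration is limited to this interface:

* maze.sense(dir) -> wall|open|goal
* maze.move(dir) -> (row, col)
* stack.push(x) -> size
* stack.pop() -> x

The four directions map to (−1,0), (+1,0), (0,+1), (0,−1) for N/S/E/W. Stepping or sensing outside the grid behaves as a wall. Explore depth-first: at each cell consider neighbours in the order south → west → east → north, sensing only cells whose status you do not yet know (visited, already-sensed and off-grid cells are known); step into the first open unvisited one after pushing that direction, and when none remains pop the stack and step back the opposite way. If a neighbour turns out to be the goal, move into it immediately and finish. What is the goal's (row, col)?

! 1. maze.sense(south) => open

! 2. stack.push(south) => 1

! 3. maze.move(south) => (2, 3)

! 4. maze.sense(south) => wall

! 5. maze.sense(west) => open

! 6. stack.push(west) => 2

! 7. maze.move(west) => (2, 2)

! 8. maze.sense(south) => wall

! 9. maze.sense(west) => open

! 10. stack.push(west) => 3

! 11. maze.move(west) => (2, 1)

! 12. maze.sense(south) => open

! 13. stack.push(south) => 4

! 14. maze.move(south) => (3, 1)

! 15. maze.sense(south) => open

! 16. stack.push(south) => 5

! 17. maze.move(south) => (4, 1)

! 18. maze.sense(west) => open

! 19. stack.push(west) => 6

! 20. maze.move(west) => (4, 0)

! 21. maze.sense(north) => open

! 22. stack.push(north) => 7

! 23. maze.move(north) => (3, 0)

! 24. maze.sense(north) => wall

! 25. stack.pop() => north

! 26. maze.move(south) => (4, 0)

! 27. stack.pop() => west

! 28. maze.move(east) => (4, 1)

! 29. maze.sense(east) => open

! 30. stack.push(east) => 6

! 31. maze.move(east) => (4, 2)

! 32. maze.sense(east) => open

! 33. stack.push(east) => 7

! 34. maze.move(east) => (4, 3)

! 35. maze.sense(east) => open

! 36. stack.push(east) => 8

! 37. maze.move(east) => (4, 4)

! 38. maze.sense(east) => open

! 39. stack.push(east) => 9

! 40. maze.move(east) => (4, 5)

! 41. maze.sense(north) => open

! 42. stack.push(north) => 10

! 43. maze.move(north) => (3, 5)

! 44. maze.sense(west) => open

! 45. stack.push(west) => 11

! 46. maze.move(west) => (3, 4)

! 47. maze.sense(north) => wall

! 48. stack.pop() => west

! 49. maze.move(east) => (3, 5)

! 50. maze.sense(north) => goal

! 51. maze.move(north) => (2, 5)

Answer: (2, 5)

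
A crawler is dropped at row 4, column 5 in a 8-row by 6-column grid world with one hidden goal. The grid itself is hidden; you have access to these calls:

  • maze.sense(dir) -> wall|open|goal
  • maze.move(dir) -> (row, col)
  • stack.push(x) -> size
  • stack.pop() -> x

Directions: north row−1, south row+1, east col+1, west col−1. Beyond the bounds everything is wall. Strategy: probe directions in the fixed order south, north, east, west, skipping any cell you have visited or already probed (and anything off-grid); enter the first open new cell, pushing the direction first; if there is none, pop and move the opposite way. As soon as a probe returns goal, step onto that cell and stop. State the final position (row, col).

Action: sense[dir: south]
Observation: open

Action: push[x: south]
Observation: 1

Action: move[dir: south]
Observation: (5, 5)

Action: sense[dir: south]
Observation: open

Action: push[x: south]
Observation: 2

Action: move[dir: south]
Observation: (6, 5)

Action: sense[dir: south]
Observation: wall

Action: sense[dir: west]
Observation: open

Action: push[x: west]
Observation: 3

Action: move[dir: west]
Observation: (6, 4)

Action: sense[dir: south]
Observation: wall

Action: sense[dir: north]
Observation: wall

Action: sense[dir: west]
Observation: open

Action: push[x: west]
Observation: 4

Action: move[dir: west]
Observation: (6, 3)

Action: sense[dir: south]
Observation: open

Action: push[x: south]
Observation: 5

Action: move[dir: south]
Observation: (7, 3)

Action: sense[dir: west]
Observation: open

Action: push[x: west]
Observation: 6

Action: move[dir: west]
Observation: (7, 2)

Action: sense[dir: north]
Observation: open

Action: push[x: north]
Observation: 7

Action: move[dir: north]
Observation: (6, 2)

Action: sense[dir: north]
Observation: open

Action: push[x: north]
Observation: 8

Action: move[dir: north]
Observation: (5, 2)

Action: sense[dir: north]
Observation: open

Action: push[x: north]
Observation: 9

Action: move[dir: north]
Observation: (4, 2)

Action: sense[dir: north]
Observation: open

Action: push[x: north]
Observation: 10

Action: move[dir: north]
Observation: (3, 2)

Action: sense[dir: north]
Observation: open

Action: push[x: north]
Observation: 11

Action: move[dir: north]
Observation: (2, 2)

Action: sense[dir: north]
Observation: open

Action: push[x: north]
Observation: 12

Action: move[dir: north]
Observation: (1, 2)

Action: sense[dir: north]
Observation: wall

Action: sense[dir: east]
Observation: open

Action: push[x: east]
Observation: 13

Action: move[dir: east]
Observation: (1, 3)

Action: sense[dir: south]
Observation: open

Action: push[x: south]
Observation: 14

Action: move[dir: south]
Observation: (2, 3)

Action: sense[dir: south]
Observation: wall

Action: sense[dir: east]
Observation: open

Action: push[x: east]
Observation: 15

Action: move[dir: east]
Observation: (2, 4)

Action: sense[dir: south]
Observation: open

Action: push[x: south]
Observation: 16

Action: move[dir: south]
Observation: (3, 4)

Action: sense[dir: south]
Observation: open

Action: push[x: south]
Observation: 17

Action: move[dir: south]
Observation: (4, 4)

Action: sense[dir: west]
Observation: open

Action: push[x: west]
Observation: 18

Action: move[dir: west]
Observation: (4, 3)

Action: sense[dir: south]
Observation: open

Action: push[x: south]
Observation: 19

Action: move[dir: south]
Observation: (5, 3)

Action: pop[]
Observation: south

Action: move[dir: north]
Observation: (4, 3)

Action: pop[]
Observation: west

Action: move[dir: east]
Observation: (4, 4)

Action: pop[]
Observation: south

Action: move[dir: north]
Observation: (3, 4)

Action: sense[dir: east]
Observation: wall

Action: pop[]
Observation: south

Action: move[dir: north]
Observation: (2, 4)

Action: sense[dir: north]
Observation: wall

Action: sense[dir: east]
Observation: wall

Action: pop[]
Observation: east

Action: move[dir: west]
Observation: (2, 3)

Action: pop[]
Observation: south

Action: move[dir: north]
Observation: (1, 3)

Action: sense[dir: north]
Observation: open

Action: push[x: north]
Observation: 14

Action: move[dir: north]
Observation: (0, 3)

Action: sense[dir: east]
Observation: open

Action: push[x: east]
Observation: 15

Action: move[dir: east]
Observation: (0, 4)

Action: sense[dir: east]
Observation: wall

Action: pop[]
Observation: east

Action: move[dir: west]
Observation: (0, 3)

Action: pop[]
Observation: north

Action: move[dir: south]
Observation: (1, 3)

Action: pop[]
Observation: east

Action: move[dir: west]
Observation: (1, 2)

Action: sense[dir: west]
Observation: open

Action: push[x: west]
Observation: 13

Action: move[dir: west]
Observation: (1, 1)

Action: sense[dir: south]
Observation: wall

Action: sense[dir: north]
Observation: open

Action: push[x: north]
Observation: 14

Action: move[dir: north]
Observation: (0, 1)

Action: sense[dir: west]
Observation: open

Action: push[x: west]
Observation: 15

Action: move[dir: west]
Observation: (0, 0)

Action: sense[dir: south]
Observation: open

Action: push[x: south]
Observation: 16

Action: move[dir: south]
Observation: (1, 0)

Action: sense[dir: south]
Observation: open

Action: push[x: south]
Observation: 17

Action: move[dir: south]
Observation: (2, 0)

Action: sense[dir: south]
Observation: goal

Action: move[dir: south]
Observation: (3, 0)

Answer: (3, 0)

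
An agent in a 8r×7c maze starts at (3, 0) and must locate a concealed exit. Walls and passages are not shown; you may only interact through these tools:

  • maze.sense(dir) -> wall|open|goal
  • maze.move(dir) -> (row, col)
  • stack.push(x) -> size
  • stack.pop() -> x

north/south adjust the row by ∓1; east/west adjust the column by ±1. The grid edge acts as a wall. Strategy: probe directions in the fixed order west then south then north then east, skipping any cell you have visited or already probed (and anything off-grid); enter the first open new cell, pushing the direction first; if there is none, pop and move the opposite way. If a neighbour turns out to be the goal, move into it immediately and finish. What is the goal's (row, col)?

I use maze.sense on south, and see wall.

I invoke maze.sense on north, and see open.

Calling stack.push on north, which returns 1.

I run maze.move on north, → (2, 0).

Next I call maze.sense on north, and see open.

Now I run stack.push on north, which returns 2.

I try maze.move on north, and observe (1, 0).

I call maze.sense on north, yielding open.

Now I run stack.push on north, yielding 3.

I call maze.move on north, → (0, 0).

I try maze.sense on east, and observe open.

Now I run stack.push on east, — result: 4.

I invoke maze.move on east, yielding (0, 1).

Then maze.sense on south, and see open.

Using stack.push on south, — result: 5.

Invoking maze.move on south, and observe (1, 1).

I try maze.sense on south, which returns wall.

Then maze.sense on east, : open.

Using stack.push on east, and see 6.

Next I call maze.move on east, → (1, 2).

Now I run maze.sense on south, and observe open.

Then stack.push on south, giving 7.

I use maze.move on south, : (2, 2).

Calling maze.sense on south, → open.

I invoke stack.push on south, and observe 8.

Now I run maze.move on south, and get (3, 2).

Invoking maze.sense on west, and observe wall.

I invoke maze.sense on south, and get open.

Invoking stack.push on south, and see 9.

Now I run maze.move on south, — result: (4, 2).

Using maze.sense on west, — result: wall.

I invoke maze.sense on south, giving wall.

I try maze.sense on east, — result: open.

I run stack.push on east, and see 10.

I use maze.move on east, which returns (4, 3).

I run maze.sense on south, → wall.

I try maze.sense on north, which returns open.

Using stack.push on north, giving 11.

Invoking maze.move on north, — result: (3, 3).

I call maze.sense on north, giving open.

I use stack.push on north, giving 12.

I use maze.move on north, giving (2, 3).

Then maze.sense on north, which returns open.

Next I call stack.push on north, and get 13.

Then maze.move on north, and observe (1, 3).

Invoking maze.sense on north, → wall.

Then maze.sense on east, and get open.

I call stack.push on east, : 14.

Then maze.move on east, and observe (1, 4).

I use maze.sense on south, : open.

I try stack.push on south, and get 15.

Invoking maze.move on south, and get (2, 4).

I run maze.sense on south, : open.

Next I call stack.push on south, → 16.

Now I run maze.move on south, which returns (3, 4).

Invoking maze.sense on south, — result: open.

I call stack.push on south, giving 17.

I use maze.move on south, giving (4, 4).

Now I run maze.sense on south, which returns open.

I use stack.push on south, and see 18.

I invoke maze.move on south, yielding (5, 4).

Next I call maze.sense on south, and get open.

I invoke stack.push on south, and see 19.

Calling maze.move on south, : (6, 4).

I try maze.sense on west, giving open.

I call stack.push on west, and observe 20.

I run maze.move on west, → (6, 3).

Now I run maze.sense on west, — result: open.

Invoking stack.push on west, and observe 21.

Using maze.move on west, which returns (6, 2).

Then maze.sense on west, which returns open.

I call stack.push on west, — result: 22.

I call maze.move on west, yielding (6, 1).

Invoking maze.sense on west, → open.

I use stack.push on west, — result: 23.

Calling maze.move on west, → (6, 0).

I invoke maze.sense on south, and observe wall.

I use maze.sense on north, which returns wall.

Invoking stack.pop(), → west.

I invoke maze.move on east, — result: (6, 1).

Calling maze.sense on south, and see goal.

Then maze.move on south, giving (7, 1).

Answer: (7, 1)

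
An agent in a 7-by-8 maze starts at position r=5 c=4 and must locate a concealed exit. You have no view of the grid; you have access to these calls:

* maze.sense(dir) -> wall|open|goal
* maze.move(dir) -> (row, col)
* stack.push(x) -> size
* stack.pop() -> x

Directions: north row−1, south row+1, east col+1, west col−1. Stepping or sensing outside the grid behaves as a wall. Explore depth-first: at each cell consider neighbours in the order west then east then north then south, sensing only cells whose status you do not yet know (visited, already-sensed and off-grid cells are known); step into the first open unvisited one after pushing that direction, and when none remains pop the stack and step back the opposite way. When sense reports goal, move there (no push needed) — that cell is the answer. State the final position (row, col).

CALL maze.sense[dir→west]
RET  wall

CALL maze.sense[dir→east]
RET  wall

CALL maze.sense[dir→north]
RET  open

CALL stack.push[x→north]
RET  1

CALL maze.move[dir→north]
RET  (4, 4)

CALL maze.sense[dir→west]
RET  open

CALL stack.push[x→west]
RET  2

CALL maze.move[dir→west]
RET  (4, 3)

CALL maze.sense[dir→west]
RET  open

CALL stack.push[x→west]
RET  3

CALL maze.move[dir→west]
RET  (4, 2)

CALL maze.sense[dir→west]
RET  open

CALL stack.push[x→west]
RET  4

CALL maze.move[dir→west]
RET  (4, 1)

CALL maze.sense[dir→west]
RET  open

CALL stack.push[x→west]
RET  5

CALL maze.move[dir→west]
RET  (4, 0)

CALL maze.sense[dir→north]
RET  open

CALL stack.push[x→north]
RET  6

CALL maze.move[dir→north]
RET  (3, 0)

CALL maze.sense[dir→east]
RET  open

CALL stack.push[x→east]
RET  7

CALL maze.move[dir→east]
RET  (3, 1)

CALL maze.sense[dir→east]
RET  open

CALL stack.push[x→east]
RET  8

CALL maze.move[dir→east]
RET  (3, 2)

CALL maze.sense[dir→east]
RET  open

CALL stack.push[x→east]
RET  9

CALL maze.move[dir→east]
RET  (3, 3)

CALL maze.sense[dir→east]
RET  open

CALL stack.push[x→east]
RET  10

CALL maze.move[dir→east]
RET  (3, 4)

CALL maze.sense[dir→east]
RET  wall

CALL maze.sense[dir→north]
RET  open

CALL stack.push[x→north]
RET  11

CALL maze.move[dir→north]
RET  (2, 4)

CALL maze.sense[dir→west]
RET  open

CALL stack.push[x→west]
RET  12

CALL maze.move[dir→west]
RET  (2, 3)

CALL maze.sense[dir→west]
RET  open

CALL stack.push[x→west]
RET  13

CALL maze.move[dir→west]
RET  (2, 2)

CALL maze.sense[dir→west]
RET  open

CALL stack.push[x→west]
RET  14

CALL maze.move[dir→west]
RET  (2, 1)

CALL maze.sense[dir→west]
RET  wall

CALL maze.sense[dir→north]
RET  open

CALL stack.push[x→north]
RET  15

CALL maze.move[dir→north]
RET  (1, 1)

CALL maze.sense[dir→west]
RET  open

CALL stack.push[x→west]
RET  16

CALL maze.move[dir→west]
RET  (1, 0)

CALL maze.sense[dir→north]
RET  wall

CALL stack.pop[]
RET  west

CALL maze.move[dir→east]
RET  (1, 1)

CALL maze.sense[dir→east]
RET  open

CALL stack.push[x→east]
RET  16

CALL maze.move[dir→east]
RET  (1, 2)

CALL maze.sense[dir→east]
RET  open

CALL stack.push[x→east]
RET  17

CALL maze.move[dir→east]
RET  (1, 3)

CALL maze.sense[dir→east]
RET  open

CALL stack.push[x→east]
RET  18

CALL maze.move[dir→east]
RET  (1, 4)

CALL maze.sense[dir→east]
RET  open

CALL stack.push[x→east]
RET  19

CALL maze.move[dir→east]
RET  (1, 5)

CALL maze.sense[dir→east]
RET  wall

CALL maze.sense[dir→north]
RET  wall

CALL maze.sense[dir→south]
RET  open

CALL stack.push[x→south]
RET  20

CALL maze.move[dir→south]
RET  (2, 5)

CALL maze.sense[dir→east]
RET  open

CALL stack.push[x→east]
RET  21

CALL maze.move[dir→east]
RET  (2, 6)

CALL maze.sense[dir→east]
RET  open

CALL stack.push[x→east]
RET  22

CALL maze.move[dir→east]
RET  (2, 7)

CALL maze.sense[dir→north]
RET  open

CALL stack.push[x→north]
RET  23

CALL maze.move[dir→north]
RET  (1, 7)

CALL maze.sense[dir→north]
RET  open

CALL stack.push[x→north]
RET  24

CALL maze.move[dir→north]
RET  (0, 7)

CALL maze.sense[dir→west]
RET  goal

CALL maze.move[dir→west]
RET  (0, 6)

Answer: (0, 6)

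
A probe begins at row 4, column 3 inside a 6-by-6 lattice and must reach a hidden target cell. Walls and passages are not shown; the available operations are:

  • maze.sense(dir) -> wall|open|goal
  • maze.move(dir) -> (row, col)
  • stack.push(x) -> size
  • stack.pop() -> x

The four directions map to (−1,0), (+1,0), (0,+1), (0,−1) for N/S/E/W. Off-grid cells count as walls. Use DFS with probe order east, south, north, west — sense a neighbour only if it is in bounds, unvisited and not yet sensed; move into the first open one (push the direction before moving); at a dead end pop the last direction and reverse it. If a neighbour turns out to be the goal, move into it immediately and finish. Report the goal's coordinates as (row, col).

→ maze.sense(dir: east)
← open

→ stack.push(x: east)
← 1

→ maze.move(dir: east)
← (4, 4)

→ maze.sense(dir: east)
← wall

→ maze.sense(dir: south)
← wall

→ maze.sense(dir: north)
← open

→ stack.push(x: north)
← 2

→ maze.move(dir: north)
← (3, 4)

→ maze.sense(dir: east)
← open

→ stack.push(x: east)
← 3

→ maze.move(dir: east)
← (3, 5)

→ maze.sense(dir: north)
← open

→ stack.push(x: north)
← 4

→ maze.move(dir: north)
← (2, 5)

→ maze.sense(dir: north)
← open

→ stack.push(x: north)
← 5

→ maze.move(dir: north)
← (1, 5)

→ maze.sense(dir: north)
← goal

→ maze.move(dir: north)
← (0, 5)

Answer: (0, 5)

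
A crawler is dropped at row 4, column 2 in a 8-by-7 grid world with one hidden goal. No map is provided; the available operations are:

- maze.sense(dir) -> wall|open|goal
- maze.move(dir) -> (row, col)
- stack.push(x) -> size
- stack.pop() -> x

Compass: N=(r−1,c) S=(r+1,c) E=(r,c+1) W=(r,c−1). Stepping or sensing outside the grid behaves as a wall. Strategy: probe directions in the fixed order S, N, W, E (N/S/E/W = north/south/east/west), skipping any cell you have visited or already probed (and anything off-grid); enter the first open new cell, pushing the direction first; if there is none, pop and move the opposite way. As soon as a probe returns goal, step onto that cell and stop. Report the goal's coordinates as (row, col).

$ sense south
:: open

$ push south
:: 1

$ move south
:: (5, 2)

$ sense south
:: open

$ push south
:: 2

$ move south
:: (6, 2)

$ sense south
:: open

$ push south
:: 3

$ move south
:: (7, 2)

$ sense west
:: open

$ push west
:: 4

$ move west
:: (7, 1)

$ sense north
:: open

$ push north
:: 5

$ move north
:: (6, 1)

$ sense north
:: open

$ push north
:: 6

$ move north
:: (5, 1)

$ sense north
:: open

$ push north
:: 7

$ move north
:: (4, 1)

$ sense north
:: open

$ push north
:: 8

$ move north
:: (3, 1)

$ sense north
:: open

$ push north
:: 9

$ move north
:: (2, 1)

$ sense north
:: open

$ push north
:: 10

$ move north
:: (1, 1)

$ sense north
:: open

$ push north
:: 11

$ move north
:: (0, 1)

$ sense west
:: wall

$ sense east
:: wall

$ pop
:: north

$ move south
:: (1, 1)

$ sense west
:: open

$ push west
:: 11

$ move west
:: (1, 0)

$ sense south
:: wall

$ pop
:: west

$ move east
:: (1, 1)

$ sense east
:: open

$ push east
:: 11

$ move east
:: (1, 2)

$ sense south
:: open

$ push south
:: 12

$ move south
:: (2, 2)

$ sense south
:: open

$ push south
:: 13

$ move south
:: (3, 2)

$ sense east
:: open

$ push east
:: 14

$ move east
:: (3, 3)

$ sense south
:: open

$ push south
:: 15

$ move south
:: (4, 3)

$ sense south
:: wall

$ sense east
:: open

$ push east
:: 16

$ move east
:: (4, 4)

$ sense south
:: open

$ push south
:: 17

$ move south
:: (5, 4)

$ sense south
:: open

$ push south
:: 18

$ move south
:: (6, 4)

$ sense south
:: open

$ push south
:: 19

$ move south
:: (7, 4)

$ sense west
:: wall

$ sense east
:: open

$ push east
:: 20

$ move east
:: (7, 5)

$ sense north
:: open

$ push north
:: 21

$ move north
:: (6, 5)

$ sense north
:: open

$ push north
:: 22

$ move north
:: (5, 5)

$ sense north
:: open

$ push north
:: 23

$ move north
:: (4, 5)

$ sense north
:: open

$ push north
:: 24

$ move north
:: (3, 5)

$ sense north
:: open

$ push north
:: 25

$ move north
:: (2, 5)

$ sense north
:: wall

$ sense west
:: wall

$ sense east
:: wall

$ pop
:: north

$ move south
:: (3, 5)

$ sense west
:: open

$ push west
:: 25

$ move west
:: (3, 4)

$ pop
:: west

$ move east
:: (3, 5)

$ sense east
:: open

$ push east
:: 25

$ move east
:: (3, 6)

$ sense south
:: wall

$ pop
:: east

$ move west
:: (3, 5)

$ pop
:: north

$ move south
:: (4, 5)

$ pop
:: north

$ move south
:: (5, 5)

$ sense east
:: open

$ push east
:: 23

$ move east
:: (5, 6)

$ sense south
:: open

$ push south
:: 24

$ move south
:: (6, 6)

$ sense south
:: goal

$ move south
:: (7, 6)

Answer: (7, 6)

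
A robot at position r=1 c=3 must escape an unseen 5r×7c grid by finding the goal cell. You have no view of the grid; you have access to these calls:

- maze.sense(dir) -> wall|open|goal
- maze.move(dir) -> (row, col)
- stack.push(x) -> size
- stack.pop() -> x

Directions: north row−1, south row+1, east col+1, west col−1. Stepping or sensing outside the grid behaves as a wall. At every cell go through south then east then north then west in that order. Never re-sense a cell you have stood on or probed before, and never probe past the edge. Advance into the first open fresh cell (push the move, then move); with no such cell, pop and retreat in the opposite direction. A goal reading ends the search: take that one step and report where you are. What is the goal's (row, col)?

>> sense(dir=south)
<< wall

>> sense(dir=east)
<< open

>> push(x=east)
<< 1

>> move(dir=east)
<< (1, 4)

>> sense(dir=south)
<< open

>> push(x=south)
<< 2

>> move(dir=south)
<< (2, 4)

>> sense(dir=south)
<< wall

>> sense(dir=east)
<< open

>> push(x=east)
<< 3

>> move(dir=east)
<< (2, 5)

>> sense(dir=south)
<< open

>> push(x=south)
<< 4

>> move(dir=south)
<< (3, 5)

>> sense(dir=south)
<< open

>> push(x=south)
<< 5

>> move(dir=south)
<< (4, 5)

>> sense(dir=east)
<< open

>> push(x=east)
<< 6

>> move(dir=east)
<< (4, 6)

>> sense(dir=north)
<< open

>> push(x=north)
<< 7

>> move(dir=north)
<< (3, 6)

>> sense(dir=north)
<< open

>> push(x=north)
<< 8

>> move(dir=north)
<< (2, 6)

>> sense(dir=north)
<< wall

>> pop()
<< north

>> move(dir=south)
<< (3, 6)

>> pop()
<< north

>> move(dir=south)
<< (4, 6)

>> pop()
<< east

>> move(dir=west)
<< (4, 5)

>> sense(dir=west)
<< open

>> push(x=west)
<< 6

>> move(dir=west)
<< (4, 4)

>> sense(dir=west)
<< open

>> push(x=west)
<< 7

>> move(dir=west)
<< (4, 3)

>> sense(dir=north)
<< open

>> push(x=north)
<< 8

>> move(dir=north)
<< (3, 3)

>> sense(dir=west)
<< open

>> push(x=west)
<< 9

>> move(dir=west)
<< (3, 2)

>> sense(dir=south)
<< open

>> push(x=south)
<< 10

>> move(dir=south)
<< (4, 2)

>> sense(dir=west)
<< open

>> push(x=west)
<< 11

>> move(dir=west)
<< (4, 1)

>> sense(dir=north)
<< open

>> push(x=north)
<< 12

>> move(dir=north)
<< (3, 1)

>> sense(dir=north)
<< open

>> push(x=north)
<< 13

>> move(dir=north)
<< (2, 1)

>> sense(dir=east)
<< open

>> push(x=east)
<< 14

>> move(dir=east)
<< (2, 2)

>> sense(dir=north)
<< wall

>> pop()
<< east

>> move(dir=west)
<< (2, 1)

>> sense(dir=north)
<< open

>> push(x=north)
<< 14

>> move(dir=north)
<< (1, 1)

>> sense(dir=north)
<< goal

>> move(dir=north)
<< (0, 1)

Answer: (0, 1)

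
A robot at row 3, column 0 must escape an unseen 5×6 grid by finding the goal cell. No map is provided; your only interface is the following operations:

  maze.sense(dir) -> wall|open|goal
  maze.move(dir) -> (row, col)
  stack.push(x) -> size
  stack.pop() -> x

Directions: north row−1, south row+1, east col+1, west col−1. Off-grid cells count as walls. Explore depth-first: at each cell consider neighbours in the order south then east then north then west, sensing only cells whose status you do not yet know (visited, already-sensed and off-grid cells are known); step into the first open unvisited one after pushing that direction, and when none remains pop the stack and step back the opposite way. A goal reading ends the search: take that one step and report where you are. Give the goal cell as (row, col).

Act: sense[dir: south]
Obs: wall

Act: sense[dir: east]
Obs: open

Act: push[x: east]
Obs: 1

Act: move[dir: east]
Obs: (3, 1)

Act: sense[dir: south]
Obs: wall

Act: sense[dir: east]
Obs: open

Act: push[x: east]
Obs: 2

Act: move[dir: east]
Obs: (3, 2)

Act: sense[dir: south]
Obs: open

Act: push[x: south]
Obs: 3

Act: move[dir: south]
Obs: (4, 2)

Act: sense[dir: east]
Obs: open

Act: push[x: east]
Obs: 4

Act: move[dir: east]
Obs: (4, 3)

Act: sense[dir: east]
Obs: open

Act: push[x: east]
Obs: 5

Act: move[dir: east]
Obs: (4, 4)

Act: sense[dir: east]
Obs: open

Act: push[x: east]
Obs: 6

Act: move[dir: east]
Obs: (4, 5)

Act: sense[dir: north]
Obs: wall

Act: pop[]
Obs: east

Act: move[dir: west]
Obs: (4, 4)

Act: sense[dir: north]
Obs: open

Act: push[x: north]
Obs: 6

Act: move[dir: north]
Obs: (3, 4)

Act: sense[dir: north]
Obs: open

Act: push[x: north]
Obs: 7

Act: move[dir: north]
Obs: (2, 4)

Act: sense[dir: east]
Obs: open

Act: push[x: east]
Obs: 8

Act: move[dir: east]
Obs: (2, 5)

Act: sense[dir: north]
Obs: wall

Act: pop[]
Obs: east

Act: move[dir: west]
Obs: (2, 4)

Act: sense[dir: north]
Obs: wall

Act: sense[dir: west]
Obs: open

Act: push[x: west]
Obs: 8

Act: move[dir: west]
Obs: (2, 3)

Act: sense[dir: south]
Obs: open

Act: push[x: south]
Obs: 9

Act: move[dir: south]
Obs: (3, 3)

Act: pop[]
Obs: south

Act: move[dir: north]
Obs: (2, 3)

Act: sense[dir: north]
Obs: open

Act: push[x: north]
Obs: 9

Act: move[dir: north]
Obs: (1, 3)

Act: sense[dir: north]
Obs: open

Act: push[x: north]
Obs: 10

Act: move[dir: north]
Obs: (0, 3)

Act: sense[dir: east]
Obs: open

Act: push[x: east]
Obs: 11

Act: move[dir: east]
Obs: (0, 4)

Act: sense[dir: east]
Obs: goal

Act: move[dir: east]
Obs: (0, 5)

Answer: (0, 5)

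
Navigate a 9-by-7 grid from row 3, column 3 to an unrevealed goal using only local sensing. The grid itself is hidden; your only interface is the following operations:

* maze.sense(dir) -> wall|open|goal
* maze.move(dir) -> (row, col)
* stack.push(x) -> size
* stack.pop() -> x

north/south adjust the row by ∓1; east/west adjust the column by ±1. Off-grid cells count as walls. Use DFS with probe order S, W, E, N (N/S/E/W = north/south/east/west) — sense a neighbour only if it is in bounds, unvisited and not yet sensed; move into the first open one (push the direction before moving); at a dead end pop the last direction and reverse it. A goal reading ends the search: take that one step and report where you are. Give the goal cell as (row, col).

% maze.sense dir: south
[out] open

% stack.push x: south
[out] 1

% maze.move dir: south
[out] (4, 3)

% maze.sense dir: south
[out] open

% stack.push x: south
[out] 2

% maze.move dir: south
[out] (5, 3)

% maze.sense dir: south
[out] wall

% maze.sense dir: west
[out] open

% stack.push x: west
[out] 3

% maze.move dir: west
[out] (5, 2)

% maze.sense dir: south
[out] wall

% maze.sense dir: west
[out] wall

% maze.sense dir: north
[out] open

% stack.push x: north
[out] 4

% maze.move dir: north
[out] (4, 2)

% maze.sense dir: west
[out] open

% stack.push x: west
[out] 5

% maze.move dir: west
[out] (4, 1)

% maze.sense dir: west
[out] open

% stack.push x: west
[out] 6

% maze.move dir: west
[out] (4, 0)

% maze.sense dir: south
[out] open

% stack.push x: south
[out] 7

% maze.move dir: south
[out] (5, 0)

% maze.sense dir: south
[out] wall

% stack.pop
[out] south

% maze.move dir: north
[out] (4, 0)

% maze.sense dir: north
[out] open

% stack.push x: north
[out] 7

% maze.move dir: north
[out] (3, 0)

% maze.sense dir: east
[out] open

% stack.push x: east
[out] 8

% maze.move dir: east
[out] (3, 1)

% maze.sense dir: east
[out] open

% stack.push x: east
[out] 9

% maze.move dir: east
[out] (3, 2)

% maze.sense dir: north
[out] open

% stack.push x: north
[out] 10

% maze.move dir: north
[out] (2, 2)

% maze.sense dir: west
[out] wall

% maze.sense dir: east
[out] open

% stack.push x: east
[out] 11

% maze.move dir: east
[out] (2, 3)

% maze.sense dir: east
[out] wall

% maze.sense dir: north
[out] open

% stack.push x: north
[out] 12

% maze.move dir: north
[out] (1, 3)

% maze.sense dir: west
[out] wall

% maze.sense dir: east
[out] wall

% maze.sense dir: north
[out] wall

% stack.pop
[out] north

% maze.move dir: south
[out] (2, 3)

% stack.pop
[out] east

% maze.move dir: west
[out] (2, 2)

% stack.pop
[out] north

% maze.move dir: south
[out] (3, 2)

% stack.pop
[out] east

% maze.move dir: west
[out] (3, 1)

% stack.pop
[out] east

% maze.move dir: west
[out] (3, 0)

% maze.sense dir: north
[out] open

% stack.push x: north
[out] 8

% maze.move dir: north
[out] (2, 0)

% maze.sense dir: north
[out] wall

% stack.pop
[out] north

% maze.move dir: south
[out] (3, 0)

% stack.pop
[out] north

% maze.move dir: south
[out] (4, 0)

% stack.pop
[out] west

% maze.move dir: east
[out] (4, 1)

% stack.pop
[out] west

% maze.move dir: east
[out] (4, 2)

% stack.pop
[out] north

% maze.move dir: south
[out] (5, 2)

% stack.pop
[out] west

% maze.move dir: east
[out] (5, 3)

% maze.sense dir: east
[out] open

% stack.push x: east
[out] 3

% maze.move dir: east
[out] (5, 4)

% maze.sense dir: south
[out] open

% stack.push x: south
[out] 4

% maze.move dir: south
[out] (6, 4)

% maze.sense dir: south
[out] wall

% maze.sense dir: east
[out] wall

% stack.pop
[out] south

% maze.move dir: north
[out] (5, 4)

% maze.sense dir: east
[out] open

% stack.push x: east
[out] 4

% maze.move dir: east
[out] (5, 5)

% maze.sense dir: east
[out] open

% stack.push x: east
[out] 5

% maze.move dir: east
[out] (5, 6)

% maze.sense dir: south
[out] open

% stack.push x: south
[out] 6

% maze.move dir: south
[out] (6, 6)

% maze.sense dir: south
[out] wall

% stack.pop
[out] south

% maze.move dir: north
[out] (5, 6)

% maze.sense dir: north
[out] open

% stack.push x: north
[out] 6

% maze.move dir: north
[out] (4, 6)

% maze.sense dir: west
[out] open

% stack.push x: west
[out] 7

% maze.move dir: west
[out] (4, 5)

% maze.sense dir: west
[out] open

% stack.push x: west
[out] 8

% maze.move dir: west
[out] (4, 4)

% maze.sense dir: north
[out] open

% stack.push x: north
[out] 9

% maze.move dir: north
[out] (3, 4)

% maze.sense dir: east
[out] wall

% stack.pop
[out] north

% maze.move dir: south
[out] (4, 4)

% stack.pop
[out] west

% maze.move dir: east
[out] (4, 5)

% stack.pop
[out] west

% maze.move dir: east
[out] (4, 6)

% maze.sense dir: north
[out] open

% stack.push x: north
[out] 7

% maze.move dir: north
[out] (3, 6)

% maze.sense dir: north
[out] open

% stack.push x: north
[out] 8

% maze.move dir: north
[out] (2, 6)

% maze.sense dir: west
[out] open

% stack.push x: west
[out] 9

% maze.move dir: west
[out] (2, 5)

% maze.sense dir: north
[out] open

% stack.push x: north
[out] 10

% maze.move dir: north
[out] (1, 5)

% maze.sense dir: east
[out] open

% stack.push x: east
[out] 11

% maze.move dir: east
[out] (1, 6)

% maze.sense dir: north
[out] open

% stack.push x: north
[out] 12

% maze.move dir: north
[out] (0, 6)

% maze.sense dir: west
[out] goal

% maze.move dir: west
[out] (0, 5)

Answer: (0, 5)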